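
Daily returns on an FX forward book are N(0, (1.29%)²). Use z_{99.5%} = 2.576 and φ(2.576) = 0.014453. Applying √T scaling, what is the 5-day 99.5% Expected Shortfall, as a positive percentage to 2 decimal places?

σ_{5d} = 1.29% × √5 = 2.885%.
ES multiplier = φ(z)/(1−α) = 0.014453/0.005 = 2.891.
ES = 2.885% × 2.891 = 8.341%.

8.34%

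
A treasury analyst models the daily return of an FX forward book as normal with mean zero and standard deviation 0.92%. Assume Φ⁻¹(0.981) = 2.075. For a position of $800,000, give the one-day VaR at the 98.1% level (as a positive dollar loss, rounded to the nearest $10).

VaR = z·σ = 2.075 × 0.92% = 1.909%.
On $800,000: 0.01909 × $800,000 = $15,272.

$15,270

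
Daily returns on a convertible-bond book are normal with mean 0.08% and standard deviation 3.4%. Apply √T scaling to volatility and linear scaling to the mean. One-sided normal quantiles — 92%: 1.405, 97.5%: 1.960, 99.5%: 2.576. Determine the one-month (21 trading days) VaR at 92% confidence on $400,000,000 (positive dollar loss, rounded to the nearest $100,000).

σ_{21d} = 3.4% × √21 = 15.581%; μ_{21d} = 21 × 0.08% = 1.680%.
VaR = −(1.680%) + 1.405 × 15.581% = 20.211%.
On $400,000,000: 0.20211 × $400,000,000 = $80,844,000.

$80,800,000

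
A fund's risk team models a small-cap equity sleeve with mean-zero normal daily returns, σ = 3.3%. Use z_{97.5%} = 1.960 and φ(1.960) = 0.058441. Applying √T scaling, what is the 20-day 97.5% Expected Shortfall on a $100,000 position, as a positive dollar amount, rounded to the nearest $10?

σ_{20d} = 3.3% × √20 = 14.758%.
ES multiplier = φ(z)/(1−α) = 0.058441/0.025 = 2.338.
ES = 14.758% × 2.338 = 34.504%; on $100,000: $34,504.

$34,500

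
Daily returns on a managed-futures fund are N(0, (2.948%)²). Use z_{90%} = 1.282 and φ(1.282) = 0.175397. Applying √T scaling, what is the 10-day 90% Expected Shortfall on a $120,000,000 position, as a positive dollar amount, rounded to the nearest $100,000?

$19,600,000

σ_{10d} = 2.948% × √10 = 9.322%.
ES multiplier = φ(z)/(1−α) = 0.175397/0.1 = 1.754.
ES = 9.322% × 1.754 = 16.351%; on $120,000,000: $19,621,200.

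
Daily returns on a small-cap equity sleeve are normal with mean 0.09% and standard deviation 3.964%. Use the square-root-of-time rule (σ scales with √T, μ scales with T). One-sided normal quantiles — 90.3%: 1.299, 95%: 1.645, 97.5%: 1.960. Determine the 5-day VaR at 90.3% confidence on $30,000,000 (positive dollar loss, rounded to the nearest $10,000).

σ_{5d} = 3.964% × √5 = 8.864%; μ_{5d} = 5 × 0.09% = 0.450%.
VaR = −(0.450%) + 1.299 × 8.864% = 11.064%.
On $30,000,000: 0.11064 × $30,000,000 = $3,319,200.

$3,320,000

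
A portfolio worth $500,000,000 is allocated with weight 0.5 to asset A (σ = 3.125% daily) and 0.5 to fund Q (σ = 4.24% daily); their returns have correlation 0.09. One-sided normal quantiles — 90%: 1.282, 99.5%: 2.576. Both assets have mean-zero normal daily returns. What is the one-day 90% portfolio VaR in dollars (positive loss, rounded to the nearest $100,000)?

σ_p² = 0.5²·3.125² + 0.5²·4.24² + 2·0.09·0.5·0.5·3.125·4.24 = 7.5321 (%²).
σ_p = √7.5321 = 2.744%.
VaR = 1.282 × 2.744% = 3.518%; on $500,000,000 that is $17,590,000.

$17,600,000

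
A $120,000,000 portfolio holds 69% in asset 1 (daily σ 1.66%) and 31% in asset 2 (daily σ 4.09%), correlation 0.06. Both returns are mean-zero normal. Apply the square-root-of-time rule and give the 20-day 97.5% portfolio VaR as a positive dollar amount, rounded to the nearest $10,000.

$18,500,000

σ_p = √(0.69²·1.66² + 0.31²·4.09² + 2·0.06·0.69·0.31·1.66·4.09) = 1.759%.
σ_{20d} = 1.759% × √20 = 7.866%.
z(97.5%) = 1.960.
VaR = 1.960 × 7.866% = 15.417%; on $120,000,000 that is $18,500,400.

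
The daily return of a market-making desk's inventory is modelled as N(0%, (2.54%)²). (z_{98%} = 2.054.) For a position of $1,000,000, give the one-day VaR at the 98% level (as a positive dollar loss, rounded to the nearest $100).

$52,200

VaR = z·σ = 2.054 × 2.54% = 5.217%.
On $1,000,000: 0.05217 × $1,000,000 = $52,170.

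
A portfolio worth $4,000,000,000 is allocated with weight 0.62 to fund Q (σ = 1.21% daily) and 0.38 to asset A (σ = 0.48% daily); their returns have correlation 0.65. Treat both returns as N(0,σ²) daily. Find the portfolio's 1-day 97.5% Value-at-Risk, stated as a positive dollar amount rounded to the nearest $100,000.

$69,000,000

σ_p² = 0.62²·1.21² + 0.38²·0.48² + 2·0.65·0.62·0.38·1.21·0.48 = 0.7740 (%²).
σ_p = √0.7740 = 0.880%.
At 97.5%, z = 1.960.
VaR = 1.960 × 0.880% = 1.725%; on $4,000,000,000 that is $69,000,000.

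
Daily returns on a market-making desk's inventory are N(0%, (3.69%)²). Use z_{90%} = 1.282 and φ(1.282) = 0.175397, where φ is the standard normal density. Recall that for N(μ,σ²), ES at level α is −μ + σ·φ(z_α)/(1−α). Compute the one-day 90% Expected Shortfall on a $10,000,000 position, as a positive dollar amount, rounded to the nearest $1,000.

Tail multiplier: φ(z)/(1−α) = 0.175397 / 0.1 = 1.754.
ES = 3.69% × 1.754 = 6.472%.
On $10,000,000: 0.06472 × $10,000,000 = $647,200.

$647,000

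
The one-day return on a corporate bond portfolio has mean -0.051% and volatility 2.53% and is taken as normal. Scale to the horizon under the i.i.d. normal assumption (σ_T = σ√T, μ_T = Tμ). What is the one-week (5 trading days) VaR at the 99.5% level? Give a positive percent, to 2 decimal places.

At 99.5%, z = 2.576.
σ_{5d} = 2.53% × √5 = 5.657%; μ_{5d} = 5 × -0.051% = -0.255%.
VaR = −(-0.255%) + 2.576 × 5.657% = 14.827%.

14.83%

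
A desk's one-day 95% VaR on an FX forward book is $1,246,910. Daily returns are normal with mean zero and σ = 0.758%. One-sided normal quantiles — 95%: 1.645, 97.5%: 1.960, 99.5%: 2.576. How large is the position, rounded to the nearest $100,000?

$100,000,000

VaR as a fraction of value: z·σ = 1.645 × 0.758% = 1.24691%.
Position = $1,246,910 / 0.0124691 = $100,000,000.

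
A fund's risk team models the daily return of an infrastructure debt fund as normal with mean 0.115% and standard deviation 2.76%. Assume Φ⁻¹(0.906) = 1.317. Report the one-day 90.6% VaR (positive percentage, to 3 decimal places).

VaR = −μ + z·σ = −(0.115%) + 1.317 × 2.76% = 3.520%.

3.520%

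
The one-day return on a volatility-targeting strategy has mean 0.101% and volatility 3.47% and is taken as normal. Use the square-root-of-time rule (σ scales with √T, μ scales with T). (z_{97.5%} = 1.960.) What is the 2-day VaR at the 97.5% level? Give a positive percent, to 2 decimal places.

9.42%

σ_{2d} = 3.47% × √2 = 4.907%; μ_{2d} = 2 × 0.101% = 0.202%.
VaR = −(0.202%) + 1.960 × 4.907% = 9.416%.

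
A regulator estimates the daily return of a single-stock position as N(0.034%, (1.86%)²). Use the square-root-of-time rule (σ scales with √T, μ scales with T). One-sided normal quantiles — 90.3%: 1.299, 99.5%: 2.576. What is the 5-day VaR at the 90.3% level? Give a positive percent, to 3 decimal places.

5.233%

σ_{5d} = 1.86% × √5 = 4.159%; μ_{5d} = 5 × 0.034% = 0.170%.
VaR = −(0.170%) + 1.299 × 4.159% = 5.233%.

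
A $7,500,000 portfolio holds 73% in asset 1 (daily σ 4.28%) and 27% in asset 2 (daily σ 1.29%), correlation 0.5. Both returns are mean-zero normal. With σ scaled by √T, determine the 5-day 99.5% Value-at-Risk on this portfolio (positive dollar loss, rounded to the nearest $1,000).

σ_p = √(0.73²·4.28² + 0.27²·1.29² + 2·0.5·0.73·0.27·4.28·1.29) = 3.312%.
σ_{5d} = 3.312% × √5 = 7.406%.
z(99.5%) = 2.576.
VaR = 2.576 × 7.406% = 19.078%; on $7,500,000 that is $1,430,850.

$1,431,000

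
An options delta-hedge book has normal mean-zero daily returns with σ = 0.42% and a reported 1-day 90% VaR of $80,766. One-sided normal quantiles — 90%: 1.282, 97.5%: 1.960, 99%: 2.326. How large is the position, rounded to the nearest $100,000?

$15,000,000

VaR as a fraction of value: z·σ = 1.282 × 0.42% = 0.53844%.
Position = $80,766 / 0.0053844 = $15,000,000.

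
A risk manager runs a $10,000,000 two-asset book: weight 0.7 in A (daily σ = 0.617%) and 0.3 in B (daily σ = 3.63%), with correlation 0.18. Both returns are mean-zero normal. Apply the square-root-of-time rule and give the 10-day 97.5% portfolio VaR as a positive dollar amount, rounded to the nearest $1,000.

σ_p = √(0.7²·0.617² + 0.3²·3.63² + 2·0.18·0.7·0.3·0.617·3.63) = 1.242%.
σ_{10d} = 1.242% × √10 = 3.928%.
z(97.5%) = 1.960.
VaR = 1.960 × 3.928% = 7.699%; on $10,000,000 that is $769,900.

$770,000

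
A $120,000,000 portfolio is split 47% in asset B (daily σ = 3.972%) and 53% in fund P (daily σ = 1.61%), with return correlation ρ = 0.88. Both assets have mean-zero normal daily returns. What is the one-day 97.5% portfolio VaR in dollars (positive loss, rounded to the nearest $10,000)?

σ_p² = 0.47²·3.972² + 0.53²·1.61² + 2·0.88·0.47·0.53·3.972·1.61 = 7.0168 (%²).
σ_p = √7.0168 = 2.649%.
At 97.5%, z = 1.960.
VaR = 1.960 × 2.649% = 5.192%; on $120,000,000 that is $6,230,400.

$6,230,000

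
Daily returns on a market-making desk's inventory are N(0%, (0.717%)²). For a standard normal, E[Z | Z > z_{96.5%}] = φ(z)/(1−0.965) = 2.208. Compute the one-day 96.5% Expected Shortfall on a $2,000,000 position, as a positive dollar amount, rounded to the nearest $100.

$31,700

ES = 0.717% × 2.208 = 1.583%.
On $2,000,000: 0.01583 × $2,000,000 = $31,660.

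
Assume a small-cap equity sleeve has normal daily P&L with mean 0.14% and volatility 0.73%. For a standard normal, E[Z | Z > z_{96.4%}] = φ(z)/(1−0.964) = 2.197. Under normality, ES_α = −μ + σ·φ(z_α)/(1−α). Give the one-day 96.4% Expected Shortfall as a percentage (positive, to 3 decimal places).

1.464%

ES = −(0.14%) + 0.73% × 2.197 = 1.464%.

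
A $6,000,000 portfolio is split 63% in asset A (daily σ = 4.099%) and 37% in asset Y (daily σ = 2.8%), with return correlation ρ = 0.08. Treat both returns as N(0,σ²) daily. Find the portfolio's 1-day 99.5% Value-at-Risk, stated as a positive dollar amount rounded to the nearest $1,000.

σ_p² = 0.63²·4.099² + 0.37²·2.8² + 2·0.08·0.63·0.37·4.099·2.8 = 8.1700 (%²).
σ_p = √8.1700 = 2.858%.
At 99.5%, z = 2.576.
VaR = 2.576 × 2.858% = 7.362%; on $6,000,000 that is $441,720.

$442,000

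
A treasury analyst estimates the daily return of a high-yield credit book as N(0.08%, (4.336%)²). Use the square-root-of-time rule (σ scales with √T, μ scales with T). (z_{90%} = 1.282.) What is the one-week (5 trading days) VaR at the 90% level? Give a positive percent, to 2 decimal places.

12.03%

σ_{5d} = 4.336% × √5 = 9.696%; μ_{5d} = 5 × 0.08% = 0.400%.
VaR = −(0.400%) + 1.282 × 9.696% = 12.030%.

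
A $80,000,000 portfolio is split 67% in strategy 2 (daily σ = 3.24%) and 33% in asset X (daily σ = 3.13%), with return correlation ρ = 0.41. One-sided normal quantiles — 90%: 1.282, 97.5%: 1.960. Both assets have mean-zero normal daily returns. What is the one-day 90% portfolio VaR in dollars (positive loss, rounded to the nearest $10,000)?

σ_p² = 0.67²·3.24² + 0.33²·3.13² + 2·0.41·0.67·0.33·3.24·3.13 = 7.6179 (%²).
σ_p = √7.6179 = 2.760%.
VaR = 1.282 × 2.760% = 3.538%; on $80,000,000 that is $2,830,400.

$2,830,000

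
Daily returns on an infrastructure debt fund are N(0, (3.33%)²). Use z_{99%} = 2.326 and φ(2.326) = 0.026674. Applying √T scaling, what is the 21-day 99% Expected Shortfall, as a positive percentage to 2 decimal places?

σ_{21d} = 3.33% × √21 = 15.260%.
ES multiplier = φ(z)/(1−α) = 0.026674/0.01 = 2.667.
ES = 15.260% × 2.667 = 40.698%.

40.70%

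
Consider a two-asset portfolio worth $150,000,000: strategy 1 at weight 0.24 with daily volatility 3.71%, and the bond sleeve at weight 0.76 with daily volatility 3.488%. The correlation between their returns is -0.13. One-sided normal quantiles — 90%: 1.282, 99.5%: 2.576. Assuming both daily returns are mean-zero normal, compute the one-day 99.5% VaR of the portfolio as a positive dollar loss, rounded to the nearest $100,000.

$10,400,000

σ_p² = 0.24²·3.71² + 0.76²·3.488² + 2·-0.13·0.24·0.76·3.71·3.488 = 7.2063 (%²).
σ_p = √7.2063 = 2.684%.
VaR = 2.576 × 2.684% = 6.914%; on $150,000,000 that is $10,371,000.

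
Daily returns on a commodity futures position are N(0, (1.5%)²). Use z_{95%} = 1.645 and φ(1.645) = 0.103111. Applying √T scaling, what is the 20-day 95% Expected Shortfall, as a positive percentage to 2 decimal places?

σ_{20d} = 1.5% × √20 = 6.708%.
ES multiplier = φ(z)/(1−α) = 0.103111/0.05 = 2.062.
ES = 6.708% × 2.062 = 13.832%.

13.83%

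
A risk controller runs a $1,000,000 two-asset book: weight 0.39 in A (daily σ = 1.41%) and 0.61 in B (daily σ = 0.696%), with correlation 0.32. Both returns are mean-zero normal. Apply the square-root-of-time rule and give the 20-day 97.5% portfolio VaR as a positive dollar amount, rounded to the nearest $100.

σ_p = √(0.39²·1.41² + 0.61²·0.696² + 2·0.32·0.39·0.61·1.41·0.696) = 0.795%.
σ_{20d} = 0.795% × √20 = 3.555%.
z(97.5%) = 1.960.
VaR = 1.960 × 3.555% = 6.968%; on $1,000,000 that is $69,680.

$69,700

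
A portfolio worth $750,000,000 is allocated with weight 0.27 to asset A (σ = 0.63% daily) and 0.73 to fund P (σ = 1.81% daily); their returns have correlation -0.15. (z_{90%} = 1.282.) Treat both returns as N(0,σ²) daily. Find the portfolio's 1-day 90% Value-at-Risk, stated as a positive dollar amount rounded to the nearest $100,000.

σ_p² = 0.27²·0.63² + 0.73²·1.81² + 2·-0.15·0.27·0.73·0.63·1.81 = 1.7073 (%²).
σ_p = √1.7073 = 1.307%.
VaR = 1.282 × 1.307% = 1.676%; on $750,000,000 that is $12,570,000.

$12,600,000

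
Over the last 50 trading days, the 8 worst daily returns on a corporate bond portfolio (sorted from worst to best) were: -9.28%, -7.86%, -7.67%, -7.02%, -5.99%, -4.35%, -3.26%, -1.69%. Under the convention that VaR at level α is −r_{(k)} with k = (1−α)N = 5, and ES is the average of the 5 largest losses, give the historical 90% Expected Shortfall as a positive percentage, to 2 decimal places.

7.56%

The 5 worst returns sum to -37.82%.
ES = −(-37.82%) / 5 = 7.564% ≈ 7.56%.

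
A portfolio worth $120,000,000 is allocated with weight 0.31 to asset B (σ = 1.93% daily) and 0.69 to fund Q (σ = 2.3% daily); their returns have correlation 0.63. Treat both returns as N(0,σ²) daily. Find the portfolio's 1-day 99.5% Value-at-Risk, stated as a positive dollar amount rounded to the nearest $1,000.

σ_p² = 0.31²·1.93² + 0.69²·2.3² + 2·0.63·0.31·0.69·1.93·2.3 = 4.0729 (%²).
σ_p = √4.0729 = 2.018%.
At 99.5%, z = 2.576.
VaR = 2.576 × 2.018% = 5.198%; on $120,000,000 that is $6,237,600.

$6,238,000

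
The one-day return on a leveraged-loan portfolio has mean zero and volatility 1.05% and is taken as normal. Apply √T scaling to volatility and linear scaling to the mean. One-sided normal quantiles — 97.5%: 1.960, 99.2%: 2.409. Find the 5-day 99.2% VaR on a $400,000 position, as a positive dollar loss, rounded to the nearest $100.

$22,600

σ_{5d} = 1.05% × √5 = 2.348%.
VaR = 2.409 × 2.348% = 5.656%.
On $400,000: 0.05656 × $400,000 = $22,624.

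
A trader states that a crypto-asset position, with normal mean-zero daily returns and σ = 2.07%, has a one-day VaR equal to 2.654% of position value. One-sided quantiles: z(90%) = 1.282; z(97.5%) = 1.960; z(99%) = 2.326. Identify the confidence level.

90%

Implied z = VaR/σ = 2.654 / 2.07 = 1.282.
This matches z(90%) = 1.282.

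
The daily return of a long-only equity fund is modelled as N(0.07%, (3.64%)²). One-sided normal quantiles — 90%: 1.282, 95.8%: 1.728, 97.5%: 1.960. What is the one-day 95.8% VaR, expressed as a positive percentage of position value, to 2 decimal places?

6.22%

VaR = −μ + z·σ = −(0.07%) + 1.728 × 3.64% = 6.220%.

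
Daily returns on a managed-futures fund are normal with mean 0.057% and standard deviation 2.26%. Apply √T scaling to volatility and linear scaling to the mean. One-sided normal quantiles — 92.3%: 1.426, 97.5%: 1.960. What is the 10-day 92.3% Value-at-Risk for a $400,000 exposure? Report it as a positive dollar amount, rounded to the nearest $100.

$38,500

σ_{10d} = 2.26% × √10 = 7.147%; μ_{10d} = 10 × 0.057% = 0.570%.
VaR = −(0.570%) + 1.426 × 7.147% = 9.622%.
On $400,000: 0.09622 × $400,000 = $38,488.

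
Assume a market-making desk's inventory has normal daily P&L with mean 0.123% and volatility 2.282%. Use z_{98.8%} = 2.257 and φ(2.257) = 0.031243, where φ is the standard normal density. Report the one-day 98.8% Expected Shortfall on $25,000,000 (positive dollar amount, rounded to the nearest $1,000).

$1,455,000

Tail multiplier: φ(z)/(1−α) = 0.031243 / 0.012 = 2.604.
ES = −(0.123%) + 2.282% × 2.604 = 5.819%.
On $25,000,000: 0.05819 × $25,000,000 = $1,454,750.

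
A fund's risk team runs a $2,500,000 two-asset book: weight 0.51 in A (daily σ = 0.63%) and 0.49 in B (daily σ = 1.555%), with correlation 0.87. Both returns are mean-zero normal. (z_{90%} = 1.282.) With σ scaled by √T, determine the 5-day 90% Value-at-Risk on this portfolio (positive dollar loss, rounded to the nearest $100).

$75,500

σ_p = √(0.51²·0.63² + 0.49²·1.555² + 2·0.87·0.51·0.49·0.63·1.555) = 1.053%.
σ_{5d} = 1.053% × √5 = 2.355%.
VaR = 1.282 × 2.355% = 3.019%; on $2,500,000 that is $75,475.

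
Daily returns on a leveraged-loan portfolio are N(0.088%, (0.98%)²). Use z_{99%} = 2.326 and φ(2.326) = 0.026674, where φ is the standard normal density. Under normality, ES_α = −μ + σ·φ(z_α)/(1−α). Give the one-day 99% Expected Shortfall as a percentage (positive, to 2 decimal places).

2.53%

Tail multiplier: φ(z)/(1−α) = 0.026674 / 0.01 = 2.667.
ES = −(0.088%) + 0.98% × 2.667 = 2.526%.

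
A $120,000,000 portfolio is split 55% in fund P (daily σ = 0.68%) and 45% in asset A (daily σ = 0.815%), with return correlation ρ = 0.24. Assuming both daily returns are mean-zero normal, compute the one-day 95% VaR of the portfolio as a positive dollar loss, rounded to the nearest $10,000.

σ_p² = 0.55²·0.68² + 0.45²·0.815² + 2·0.24·0.55·0.45·0.68·0.815 = 0.3402 (%²).
σ_p = √0.3402 = 0.583%.
At 95%, z = 1.645.
VaR = 1.645 × 0.583% = 0.959%; on $120,000,000 that is $1,150,800.

$1,150,000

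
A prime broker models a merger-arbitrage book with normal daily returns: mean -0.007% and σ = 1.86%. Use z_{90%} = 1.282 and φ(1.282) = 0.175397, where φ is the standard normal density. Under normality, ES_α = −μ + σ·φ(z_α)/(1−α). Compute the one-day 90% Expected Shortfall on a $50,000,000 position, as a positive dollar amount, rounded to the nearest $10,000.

Tail multiplier: φ(z)/(1−α) = 0.175397 / 0.1 = 1.754.
ES = −(-0.007%) + 1.86% × 1.754 = 3.269%.
On $50,000,000: 0.03269 × $50,000,000 = $1,634,500.

$1,630,000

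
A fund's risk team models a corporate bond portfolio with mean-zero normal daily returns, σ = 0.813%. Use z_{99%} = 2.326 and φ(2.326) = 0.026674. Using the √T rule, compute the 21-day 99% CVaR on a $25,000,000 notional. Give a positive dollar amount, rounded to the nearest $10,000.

$2,480,000

σ_{21d} = 0.813% × √21 = 3.726%.
ES multiplier = φ(z)/(1−α) = 0.026674/0.01 = 2.667.
ES = 3.726% × 2.667 = 9.937%; on $25,000,000: $2,484,250.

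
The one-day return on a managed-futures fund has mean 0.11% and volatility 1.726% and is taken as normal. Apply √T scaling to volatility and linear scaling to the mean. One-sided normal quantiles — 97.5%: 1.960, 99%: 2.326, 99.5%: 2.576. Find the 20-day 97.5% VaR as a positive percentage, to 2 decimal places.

σ_{20d} = 1.726% × √20 = 7.719%; μ_{20d} = 20 × 0.11% = 2.200%.
VaR = −(2.200%) + 1.960 × 7.719% = 12.929%.

12.93%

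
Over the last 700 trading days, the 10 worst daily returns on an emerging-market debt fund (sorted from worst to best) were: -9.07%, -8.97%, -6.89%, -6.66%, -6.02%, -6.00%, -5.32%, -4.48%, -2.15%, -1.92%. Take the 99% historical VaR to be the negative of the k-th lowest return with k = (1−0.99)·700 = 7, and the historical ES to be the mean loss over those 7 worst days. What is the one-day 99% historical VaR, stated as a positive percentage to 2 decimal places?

k = 7; the 7th lowest return is -5.32%, so VaR = 5.32%.

5.32%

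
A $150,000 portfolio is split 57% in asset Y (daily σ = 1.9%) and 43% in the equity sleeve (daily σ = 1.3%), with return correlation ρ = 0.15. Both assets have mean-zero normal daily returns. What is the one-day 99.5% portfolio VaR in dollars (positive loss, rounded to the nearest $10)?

σ_p² = 0.57²·1.9² + 0.43²·1.3² + 2·0.15·0.57·0.43·1.9·1.3 = 1.6670 (%²).
σ_p = √1.6670 = 1.291%.
At 99.5%, z = 2.576.
VaR = 2.576 × 1.291% = 3.326%; on $150,000 that is $4,989.

$4,990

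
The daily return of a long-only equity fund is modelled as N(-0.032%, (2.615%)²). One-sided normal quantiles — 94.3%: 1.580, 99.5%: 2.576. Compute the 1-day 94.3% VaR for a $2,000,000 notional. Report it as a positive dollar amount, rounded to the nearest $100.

$83,300

VaR = −μ + z·σ = −(-0.032%) + 1.580 × 2.615% = 4.164%.
On $2,000,000: 0.04164 × $2,000,000 = $83,280.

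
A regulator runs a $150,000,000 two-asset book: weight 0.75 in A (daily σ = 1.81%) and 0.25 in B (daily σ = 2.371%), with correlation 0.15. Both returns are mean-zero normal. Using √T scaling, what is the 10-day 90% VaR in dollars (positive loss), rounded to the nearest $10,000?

$9,490,000

σ_p = √(0.75²·1.81² + 0.25²·2.371² + 2·0.15·0.75·0.25·1.81·2.371) = 1.561%.
σ_{10d} = 1.561% × √10 = 4.936%.
z(90%) = 1.282.
VaR = 1.282 × 4.936% = 6.328%; on $150,000,000 that is $9,492,000.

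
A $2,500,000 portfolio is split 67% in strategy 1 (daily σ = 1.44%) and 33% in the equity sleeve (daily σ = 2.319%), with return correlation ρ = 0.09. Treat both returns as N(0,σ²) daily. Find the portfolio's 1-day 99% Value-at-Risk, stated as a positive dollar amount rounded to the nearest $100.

$74,700

σ_p² = 0.67²·1.44² + 0.33²·2.319² + 2·0.09·0.67·0.33·1.44·2.319 = 1.6494 (%²).
σ_p = √1.6494 = 1.284%.
At 99%, z = 2.326.
VaR = 2.326 × 1.284% = 2.987%; on $2,500,000 that is $74,675.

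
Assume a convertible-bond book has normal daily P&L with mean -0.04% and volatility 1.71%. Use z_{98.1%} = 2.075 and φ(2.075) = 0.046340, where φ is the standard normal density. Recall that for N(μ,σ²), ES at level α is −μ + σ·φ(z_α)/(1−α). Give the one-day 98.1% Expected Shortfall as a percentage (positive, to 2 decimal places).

4.21%

Tail multiplier: φ(z)/(1−α) = 0.046340 / 0.019 = 2.439.
ES = −(-0.04%) + 1.71% × 2.439 = 4.211%.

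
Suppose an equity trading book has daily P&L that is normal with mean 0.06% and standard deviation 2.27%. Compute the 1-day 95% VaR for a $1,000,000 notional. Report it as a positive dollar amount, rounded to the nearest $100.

$36,700

At 95% one-sided, z = 1.645.
VaR = −μ + z·σ = −(0.06%) + 1.645 × 2.27% = 3.674%.
On $1,000,000: 0.03674 × $1,000,000 = $36,740.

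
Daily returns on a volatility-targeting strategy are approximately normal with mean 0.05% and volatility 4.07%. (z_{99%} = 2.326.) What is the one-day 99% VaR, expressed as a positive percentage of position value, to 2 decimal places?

9.42%

VaR = −μ + z·σ = −(0.05%) + 2.326 × 4.07% = 9.417%.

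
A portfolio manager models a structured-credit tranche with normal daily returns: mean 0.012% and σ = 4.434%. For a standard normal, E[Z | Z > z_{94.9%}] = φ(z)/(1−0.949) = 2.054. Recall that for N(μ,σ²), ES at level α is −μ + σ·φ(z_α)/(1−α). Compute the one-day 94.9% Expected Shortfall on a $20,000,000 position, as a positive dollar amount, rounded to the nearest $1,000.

ES = −(0.012%) + 4.434% × 2.054 = 9.095%.
On $20,000,000: 0.09095 × $20,000,000 = $1,819,000.

$1,819,000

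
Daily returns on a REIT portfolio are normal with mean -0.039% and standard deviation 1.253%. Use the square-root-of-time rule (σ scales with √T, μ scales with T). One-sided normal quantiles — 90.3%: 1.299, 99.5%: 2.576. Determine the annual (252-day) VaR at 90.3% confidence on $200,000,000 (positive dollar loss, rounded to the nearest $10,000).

$71,330,000

σ_{252d} = 1.253% × √252 = 19.891%; μ_{252d} = 252 × -0.039% = -9.828%.
VaR = −(-9.828%) + 1.299 × 19.891% = 35.666%.
On $200,000,000: 0.35666 × $200,000,000 = $71,332,000.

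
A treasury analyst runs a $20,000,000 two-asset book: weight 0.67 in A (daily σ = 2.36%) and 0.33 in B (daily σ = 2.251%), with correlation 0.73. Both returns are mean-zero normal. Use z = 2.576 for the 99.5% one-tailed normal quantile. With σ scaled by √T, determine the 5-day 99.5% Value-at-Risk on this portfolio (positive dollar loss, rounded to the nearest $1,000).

σ_p = √(0.67²·2.36² + 0.33²·2.251² + 2·0.73·0.67·0.33·2.36·2.251) = 2.183%.
σ_{5d} = 2.183% × √5 = 4.881%.
VaR = 2.576 × 4.881% = 12.573%; on $20,000,000 that is $2,514,600.

$2,515,000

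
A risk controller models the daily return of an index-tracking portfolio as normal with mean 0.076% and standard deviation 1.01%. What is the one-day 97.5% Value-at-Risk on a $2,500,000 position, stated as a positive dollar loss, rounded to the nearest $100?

$47,600

At 97.5% one-sided, z = 1.960.
VaR = −μ + z·σ = −(0.076%) + 1.960 × 1.01% = 1.904%.
On $2,500,000: 0.01904 × $2,500,000 = $47,600.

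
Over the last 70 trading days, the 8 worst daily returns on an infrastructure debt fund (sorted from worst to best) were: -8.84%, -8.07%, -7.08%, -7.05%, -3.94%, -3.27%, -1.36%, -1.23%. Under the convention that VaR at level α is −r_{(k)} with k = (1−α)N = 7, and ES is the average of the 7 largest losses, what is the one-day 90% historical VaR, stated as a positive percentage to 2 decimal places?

k = 7; the 7th lowest return is -1.36%, so VaR = 1.36%.

1.36%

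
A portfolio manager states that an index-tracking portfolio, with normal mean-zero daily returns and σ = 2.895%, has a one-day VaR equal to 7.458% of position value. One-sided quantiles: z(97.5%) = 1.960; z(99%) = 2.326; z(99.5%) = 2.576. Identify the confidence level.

99.5%

Implied z = VaR/σ = 7.458 / 2.895 = 2.576.
This matches z(99.5%) = 2.576.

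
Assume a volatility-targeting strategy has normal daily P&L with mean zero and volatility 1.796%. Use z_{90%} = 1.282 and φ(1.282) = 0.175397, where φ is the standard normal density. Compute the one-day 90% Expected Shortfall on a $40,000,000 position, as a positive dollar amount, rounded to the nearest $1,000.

Tail multiplier: φ(z)/(1−α) = 0.175397 / 0.1 = 1.754.
ES = 1.796% × 1.754 = 3.150%.
On $40,000,000: 0.03150 × $40,000,000 = $1,260,000.

$1,260,000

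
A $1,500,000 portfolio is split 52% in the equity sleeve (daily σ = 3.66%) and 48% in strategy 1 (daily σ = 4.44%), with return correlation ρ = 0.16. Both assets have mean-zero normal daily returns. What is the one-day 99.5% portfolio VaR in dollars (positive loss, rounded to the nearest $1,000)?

σ_p² = 0.52²·3.66² + 0.48²·4.44² + 2·0.16·0.52·0.48·3.66·4.44 = 9.4621 (%²).
σ_p = √9.4621 = 3.076%.
At 99.5%, z = 2.576.
VaR = 2.576 × 3.076% = 7.924%; on $1,500,000 that is $118,860.

$119,000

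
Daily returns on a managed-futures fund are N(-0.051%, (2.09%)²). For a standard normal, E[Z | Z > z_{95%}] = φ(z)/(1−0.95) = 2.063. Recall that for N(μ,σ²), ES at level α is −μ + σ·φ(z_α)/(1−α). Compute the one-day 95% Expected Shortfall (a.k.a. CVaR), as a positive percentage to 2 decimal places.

ES = −(-0.051%) + 2.09% × 2.063 = 4.363%.

4.36%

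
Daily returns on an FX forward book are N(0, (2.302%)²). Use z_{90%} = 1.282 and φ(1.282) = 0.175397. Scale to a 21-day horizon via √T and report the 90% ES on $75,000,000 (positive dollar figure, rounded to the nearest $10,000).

$13,880,000

σ_{21d} = 2.302% × √21 = 10.549%.
ES multiplier = φ(z)/(1−α) = 0.175397/0.1 = 1.754.
ES = 10.549% × 1.754 = 18.503%; on $75,000,000: $13,877,250.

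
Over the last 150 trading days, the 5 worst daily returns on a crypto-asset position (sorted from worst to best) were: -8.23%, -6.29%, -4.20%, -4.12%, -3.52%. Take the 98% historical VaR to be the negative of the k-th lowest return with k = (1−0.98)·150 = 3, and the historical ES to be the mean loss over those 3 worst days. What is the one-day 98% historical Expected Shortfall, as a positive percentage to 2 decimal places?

The 3 worst returns sum to -18.72%.
ES = −(-18.72%) / 3 = 6.24%.

6.24%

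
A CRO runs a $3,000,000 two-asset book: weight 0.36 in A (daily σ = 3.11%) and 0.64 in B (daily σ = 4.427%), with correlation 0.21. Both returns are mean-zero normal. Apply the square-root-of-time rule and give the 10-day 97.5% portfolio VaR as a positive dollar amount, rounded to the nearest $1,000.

$606,000

σ_p = √(0.36²·3.11² + 0.64²·4.427² + 2·0.21·0.36·0.64·3.11·4.427) = 3.258%.
σ_{10d} = 3.258% × √10 = 10.303%.
z(97.5%) = 1.960.
VaR = 1.960 × 10.303% = 20.194%; on $3,000,000 that is $605,820.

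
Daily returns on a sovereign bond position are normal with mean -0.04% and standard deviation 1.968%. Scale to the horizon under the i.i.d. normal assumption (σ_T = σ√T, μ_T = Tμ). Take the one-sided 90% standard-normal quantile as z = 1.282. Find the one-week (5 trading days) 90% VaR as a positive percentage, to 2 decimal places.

5.84%

σ_{5d} = 1.968% × √5 = 4.401%; μ_{5d} = 5 × -0.04% = -0.200%.
VaR = −(-0.200%) + 1.282 × 4.401% = 5.842%.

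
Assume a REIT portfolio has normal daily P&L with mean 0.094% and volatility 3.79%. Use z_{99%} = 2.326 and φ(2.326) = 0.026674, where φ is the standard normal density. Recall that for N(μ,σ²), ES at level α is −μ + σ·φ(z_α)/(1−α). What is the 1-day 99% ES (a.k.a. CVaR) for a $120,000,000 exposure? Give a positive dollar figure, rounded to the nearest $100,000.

$12,000,000

Tail multiplier: φ(z)/(1−α) = 0.026674 / 0.01 = 2.667.
ES = −(0.094%) + 3.79% × 2.667 = 10.014%.
On $120,000,000: 0.10014 × $120,000,000 = $12,016,800.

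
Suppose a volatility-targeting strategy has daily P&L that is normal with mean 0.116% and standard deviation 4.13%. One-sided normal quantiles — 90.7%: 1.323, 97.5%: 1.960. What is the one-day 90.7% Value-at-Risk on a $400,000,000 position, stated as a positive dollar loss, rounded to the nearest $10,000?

VaR = −μ + z·σ = −(0.116%) + 1.323 × 4.13% = 5.348%.
On $400,000,000: 0.05348 × $400,000,000 = $21,392,000.

$21,390,000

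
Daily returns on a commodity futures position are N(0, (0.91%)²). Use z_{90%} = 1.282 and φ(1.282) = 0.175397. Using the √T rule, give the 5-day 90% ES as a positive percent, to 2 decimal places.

3.57%

σ_{5d} = 0.91% × √5 = 2.035%.
ES multiplier = φ(z)/(1−α) = 0.175397/0.1 = 1.754.
ES = 2.035% × 1.754 = 3.569%.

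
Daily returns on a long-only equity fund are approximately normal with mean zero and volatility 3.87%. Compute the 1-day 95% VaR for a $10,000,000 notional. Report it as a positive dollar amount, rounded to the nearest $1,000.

At 95% one-sided, z = 1.645.
VaR = z·σ = 1.645 × 3.87% = 6.366%.
On $10,000,000: 0.06366 × $10,000,000 = $636,600.

$637,000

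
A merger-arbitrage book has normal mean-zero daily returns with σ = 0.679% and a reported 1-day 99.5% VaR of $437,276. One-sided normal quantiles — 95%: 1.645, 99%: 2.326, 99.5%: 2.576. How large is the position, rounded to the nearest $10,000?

VaR as a fraction of value: z·σ = 2.576 × 0.679% = 1.7491%.
Position = $437,276 / 0.017491 = $25,000,000.

$25,000,000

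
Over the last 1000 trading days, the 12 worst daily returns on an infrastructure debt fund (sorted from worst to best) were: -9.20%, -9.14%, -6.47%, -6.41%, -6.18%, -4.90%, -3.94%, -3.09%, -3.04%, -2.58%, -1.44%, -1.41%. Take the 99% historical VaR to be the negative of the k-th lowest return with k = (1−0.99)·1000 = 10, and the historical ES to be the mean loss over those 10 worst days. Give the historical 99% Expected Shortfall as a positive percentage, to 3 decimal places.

The 10 worst returns sum to -54.95%.
ES = −(-54.95%) / 10 = 5.495%.

5.495%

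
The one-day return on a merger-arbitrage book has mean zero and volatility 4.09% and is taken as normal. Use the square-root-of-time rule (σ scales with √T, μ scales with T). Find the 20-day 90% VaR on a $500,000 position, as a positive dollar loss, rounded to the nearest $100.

At 90%, z = 1.282.
σ_{20d} = 4.09% × √20 = 18.291%.
VaR = 1.282 × 18.291% = 23.449%.
On $500,000: 0.23449 × $500,000 = $117,245.

$117,200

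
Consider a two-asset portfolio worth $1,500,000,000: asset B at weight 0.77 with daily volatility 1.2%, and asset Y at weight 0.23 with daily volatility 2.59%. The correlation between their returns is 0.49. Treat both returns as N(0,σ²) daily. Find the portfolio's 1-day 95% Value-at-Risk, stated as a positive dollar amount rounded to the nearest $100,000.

σ_p² = 0.77²·1.2² + 0.23²·2.59² + 2·0.49·0.77·0.23·1.2·2.59 = 1.7481 (%²).
σ_p = √1.7481 = 1.322%.
At 95%, z = 1.645.
VaR = 1.645 × 1.322% = 2.175%; on $1,500,000,000 that is $32,625,000.

$32,600,000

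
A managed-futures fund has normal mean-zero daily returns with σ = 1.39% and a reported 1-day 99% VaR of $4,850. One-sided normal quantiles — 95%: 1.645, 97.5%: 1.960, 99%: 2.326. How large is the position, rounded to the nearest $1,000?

$150,000

VaR as a fraction of value: z·σ = 2.326 × 1.39% = 3.23314%.
Position = $4,850 / 0.0323314 = $150,009.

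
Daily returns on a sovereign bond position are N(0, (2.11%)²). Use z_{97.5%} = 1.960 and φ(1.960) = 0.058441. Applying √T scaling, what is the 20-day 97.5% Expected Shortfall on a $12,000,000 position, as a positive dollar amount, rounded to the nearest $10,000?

σ_{20d} = 2.11% × √20 = 9.436%.
ES multiplier = φ(z)/(1−α) = 0.058441/0.025 = 2.338.
ES = 9.436% × 2.338 = 22.061%; on $12,000,000: $2,647,320.

$2,650,000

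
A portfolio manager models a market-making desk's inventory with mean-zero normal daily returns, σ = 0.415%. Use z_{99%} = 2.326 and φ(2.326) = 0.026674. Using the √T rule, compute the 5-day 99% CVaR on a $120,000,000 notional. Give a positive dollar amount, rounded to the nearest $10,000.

$2,970,000

σ_{5d} = 0.415% × √5 = 0.928%.
ES multiplier = φ(z)/(1−α) = 0.026674/0.01 = 2.667.
ES = 0.928% × 2.667 = 2.475%; on $120,000,000: $2,970,000.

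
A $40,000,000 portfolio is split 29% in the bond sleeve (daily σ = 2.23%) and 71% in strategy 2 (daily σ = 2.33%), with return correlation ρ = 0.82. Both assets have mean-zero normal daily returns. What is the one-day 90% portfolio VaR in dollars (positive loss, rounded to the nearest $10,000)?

$1,140,000

σ_p² = 0.29²·2.23² + 0.71²·2.33² + 2·0.82·0.29·0.71·2.23·2.33 = 4.9095 (%²).
σ_p = √4.9095 = 2.216%.
At 90%, z = 1.282.
VaR = 1.282 × 2.216% = 2.841%; on $40,000,000 that is $1,136,400.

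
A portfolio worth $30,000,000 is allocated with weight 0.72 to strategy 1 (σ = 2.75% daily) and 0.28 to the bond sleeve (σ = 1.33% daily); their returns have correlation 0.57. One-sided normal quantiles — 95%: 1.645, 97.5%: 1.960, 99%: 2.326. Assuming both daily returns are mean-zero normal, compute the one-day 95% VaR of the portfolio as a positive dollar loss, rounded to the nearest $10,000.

$1,090,000

σ_p² = 0.72²·2.75² + 0.28²·1.33² + 2·0.57·0.72·0.28·2.75·1.33 = 4.8997 (%²).
σ_p = √4.8997 = 2.214%.
VaR = 1.645 × 2.214% = 3.642%; on $30,000,000 that is $1,092,600.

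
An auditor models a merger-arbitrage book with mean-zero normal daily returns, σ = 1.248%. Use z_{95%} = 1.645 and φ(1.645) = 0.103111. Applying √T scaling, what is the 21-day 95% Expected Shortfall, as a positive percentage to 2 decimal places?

σ_{21d} = 1.248% × √21 = 5.719%.
ES multiplier = φ(z)/(1−α) = 0.103111/0.05 = 2.062.
ES = 5.719% × 2.062 = 11.793%.

11.79%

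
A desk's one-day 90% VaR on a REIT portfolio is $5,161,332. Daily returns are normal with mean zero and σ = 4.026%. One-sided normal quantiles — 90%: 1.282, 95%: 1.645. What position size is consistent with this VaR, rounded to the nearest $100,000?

$100,000,000

VaR as a fraction of value: z·σ = 1.282 × 4.026% = 5.16133%.
Position = $5,161,332 / 0.0516133 = $100,000,000.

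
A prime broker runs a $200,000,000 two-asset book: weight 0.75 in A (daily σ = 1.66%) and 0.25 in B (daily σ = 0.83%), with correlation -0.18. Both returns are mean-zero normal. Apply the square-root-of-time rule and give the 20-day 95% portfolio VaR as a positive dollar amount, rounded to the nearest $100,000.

σ_p = √(0.75²·1.66² + 0.25²·0.83² + 2·-0.18·0.75·0.25·1.66·0.83) = 1.225%.
σ_{20d} = 1.225% × √20 = 5.478%.
z(95%) = 1.645.
VaR = 1.645 × 5.478% = 9.011%; on $200,000,000 that is $18,022,000.

$18,000,000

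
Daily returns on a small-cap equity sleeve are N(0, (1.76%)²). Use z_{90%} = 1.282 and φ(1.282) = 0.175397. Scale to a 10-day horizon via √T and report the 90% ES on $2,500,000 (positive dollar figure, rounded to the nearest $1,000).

σ_{10d} = 1.76% × √10 = 5.566%.
ES multiplier = φ(z)/(1−α) = 0.175397/0.1 = 1.754.
ES = 5.566% × 1.754 = 9.763%; on $2,500,000: $244,075.

$244,000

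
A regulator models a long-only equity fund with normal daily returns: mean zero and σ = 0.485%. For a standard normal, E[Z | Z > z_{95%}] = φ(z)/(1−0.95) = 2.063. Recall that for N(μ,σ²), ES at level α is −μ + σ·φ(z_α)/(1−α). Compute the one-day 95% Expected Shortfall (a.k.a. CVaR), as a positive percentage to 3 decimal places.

1.001%

ES = 0.485% × 2.063 = 1.001%.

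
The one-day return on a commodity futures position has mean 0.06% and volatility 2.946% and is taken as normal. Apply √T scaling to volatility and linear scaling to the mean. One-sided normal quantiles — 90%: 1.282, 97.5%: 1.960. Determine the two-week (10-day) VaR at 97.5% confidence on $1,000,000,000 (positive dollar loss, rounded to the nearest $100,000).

σ_{10d} = 2.946% × √10 = 9.316%; μ_{10d} = 10 × 0.06% = 0.600%.
VaR = −(0.600%) + 1.960 × 9.316% = 17.659%.
On $1,000,000,000: 0.17659 × $1,000,000,000 = $176,590,000.

$176,600,000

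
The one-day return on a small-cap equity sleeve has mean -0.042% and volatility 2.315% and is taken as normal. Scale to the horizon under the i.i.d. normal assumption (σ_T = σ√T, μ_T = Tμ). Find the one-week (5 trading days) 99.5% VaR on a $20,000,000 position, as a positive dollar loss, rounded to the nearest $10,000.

At 99.5%, z = 2.576.
σ_{5d} = 2.315% × √5 = 5.176%; μ_{5d} = 5 × -0.042% = -0.210%.
VaR = −(-0.210%) + 2.576 × 5.176% = 13.543%.
On $20,000,000: 0.13543 × $20,000,000 = $2,708,600.

$2,710,000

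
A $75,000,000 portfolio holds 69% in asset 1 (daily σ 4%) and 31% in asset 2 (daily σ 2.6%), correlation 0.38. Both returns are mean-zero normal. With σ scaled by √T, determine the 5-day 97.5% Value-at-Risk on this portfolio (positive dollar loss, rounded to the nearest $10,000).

$10,370,000

σ_p = √(0.69²·4² + 0.31²·2.6² + 2·0.38·0.69·0.31·4·2.6) = 3.156%.
σ_{5d} = 3.156% × √5 = 7.057%.
z(97.5%) = 1.960.
VaR = 1.960 × 7.057% = 13.832%; on $75,000,000 that is $10,374,000.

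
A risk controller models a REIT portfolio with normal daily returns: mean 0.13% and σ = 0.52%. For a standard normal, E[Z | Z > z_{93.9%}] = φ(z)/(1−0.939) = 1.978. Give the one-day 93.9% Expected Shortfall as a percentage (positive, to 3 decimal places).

0.899%

ES = −(0.13%) + 0.52% × 1.978 = 0.899%.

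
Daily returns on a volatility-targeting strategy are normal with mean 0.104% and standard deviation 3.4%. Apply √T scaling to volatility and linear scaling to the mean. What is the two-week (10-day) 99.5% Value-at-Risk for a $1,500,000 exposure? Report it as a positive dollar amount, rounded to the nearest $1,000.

$400,000

At 99.5%, z = 2.576.
σ_{10d} = 3.4% × √10 = 10.752%; μ_{10d} = 10 × 0.104% = 1.040%.
VaR = −(1.040%) + 2.576 × 10.752% = 26.657%.
On $1,500,000: 0.26657 × $1,500,000 = $399,855.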